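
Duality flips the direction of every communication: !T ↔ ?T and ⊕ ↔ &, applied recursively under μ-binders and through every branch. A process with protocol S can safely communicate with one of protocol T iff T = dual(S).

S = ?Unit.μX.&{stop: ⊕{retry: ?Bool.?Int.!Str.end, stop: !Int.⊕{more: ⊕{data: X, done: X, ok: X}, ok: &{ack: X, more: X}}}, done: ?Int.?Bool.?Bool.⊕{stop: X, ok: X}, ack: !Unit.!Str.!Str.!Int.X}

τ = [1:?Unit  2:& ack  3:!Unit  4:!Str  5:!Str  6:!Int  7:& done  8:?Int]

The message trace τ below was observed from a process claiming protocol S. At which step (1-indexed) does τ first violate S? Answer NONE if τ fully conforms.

[1] ?Unit  ✓  cont: μX.…
[2] & ack  ✓  cont: !Unit.!Str.!Str.!Int.μX.…
[3] !Unit  ✓  cont: !Str.!Str.!Int.μX.…
[4] !Str  ✓  cont: !Str.!Int.μX.…
[5] !Str  ✓  cont: !Int.μX.…
[6] !Int  ✓  cont: μX.…
[7] & done  ✓  cont: ?Int.?Bool.?Bool.⊕{stop: μX.…, ok: μX.…}
[8] ?Int  ✓  cont: ?Bool.?Bool.⊕{stop: μX.…, ok: μX.…}
τ conforms to S (length 8)

NONE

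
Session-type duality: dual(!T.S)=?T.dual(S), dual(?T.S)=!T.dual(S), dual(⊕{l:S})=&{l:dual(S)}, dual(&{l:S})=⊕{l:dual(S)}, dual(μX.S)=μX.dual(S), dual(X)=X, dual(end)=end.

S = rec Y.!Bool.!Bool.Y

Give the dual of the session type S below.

rec Y.?Bool.?Bool.Y

rec Y = rec Y  (μ self-dual)
  !Bool = ?Bool
    !Bool = ?Bool
      Y ↦ Y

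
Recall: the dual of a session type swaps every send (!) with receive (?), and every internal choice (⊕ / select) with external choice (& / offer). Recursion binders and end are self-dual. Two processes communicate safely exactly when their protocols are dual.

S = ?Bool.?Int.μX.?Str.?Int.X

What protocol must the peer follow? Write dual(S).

!Bool.!Int.μX.!Str.!Int.X

?Bool = !Bool
  ?Int = !Int
    μX = μX  (binder kept)
      ?Str = !Str
        ?Int = !Int
          dual(X) = X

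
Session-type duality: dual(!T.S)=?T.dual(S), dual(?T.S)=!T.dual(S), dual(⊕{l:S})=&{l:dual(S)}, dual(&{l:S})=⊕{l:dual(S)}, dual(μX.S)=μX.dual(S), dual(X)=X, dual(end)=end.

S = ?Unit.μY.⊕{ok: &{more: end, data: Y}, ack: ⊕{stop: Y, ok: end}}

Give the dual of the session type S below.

?Unit = !Unit
  μY = μY  (μ self-dual)
    ⊕{ok,ack} = &{ok,ack}  (select→offer)
      • ok:
        &{more,data} = ⊕{more,data}  (&→⊕)
          • more:
            end self-dual
          • data:
            Y self-dual
      • ack:
        ⊕{stop,ok} = &{stop,ok}  (select→offer)
          • stop:
            Y self-dual
          • ok:
            end self-dual

!Unit.μY.&{ok: ⊕{more: end, data: Y}, ack: &{stop: Y, ok: end}}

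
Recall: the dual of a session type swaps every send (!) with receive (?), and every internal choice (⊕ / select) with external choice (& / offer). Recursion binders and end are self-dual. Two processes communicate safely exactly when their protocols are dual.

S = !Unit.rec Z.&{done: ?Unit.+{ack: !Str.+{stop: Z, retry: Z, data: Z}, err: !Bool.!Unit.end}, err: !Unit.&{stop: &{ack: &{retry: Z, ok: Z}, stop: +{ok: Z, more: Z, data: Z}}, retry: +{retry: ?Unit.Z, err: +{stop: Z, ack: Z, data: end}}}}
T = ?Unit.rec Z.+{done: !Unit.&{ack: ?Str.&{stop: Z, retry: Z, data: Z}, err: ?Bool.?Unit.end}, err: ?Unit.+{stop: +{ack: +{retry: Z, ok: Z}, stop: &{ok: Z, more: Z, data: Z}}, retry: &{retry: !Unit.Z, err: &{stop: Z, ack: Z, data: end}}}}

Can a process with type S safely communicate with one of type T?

!Unit ‖ ?Unit  ✓
  rec Z ‖ rec Z  ✓ (rec unchanged)
    &{done,err} ‖ +{done,err}  ✓ label sets agree
      case done:
        ?Unit ‖ !Unit  ✓
          +{ack,err} ‖ &{ack,err}  ✓ label sets agree
            case ack:
              !Str ‖ ?Str  ✓
                +{stop,retry,data} ‖ &{stop,retry,data}  ✓ label sets agree
                  case stop:
                    Z ‖ Z  ✓
                  case retry:
                    Z ‖ Z  ✓
                  case data:
                    Z ‖ Z  ✓
            case err:
              !Bool ‖ ?Bool  ✓
                !Unit ‖ ?Unit  ✓
                  end ‖ end  ✓
      case err:
        !Unit ‖ ?Unit  ✓
          &{stop,retry} ‖ +{stop,retry}  ✓ label sets agree
            case stop:
              &{ack,stop} ‖ +{ack,stop}  ✓ label sets agree
                case ack:
                  &{retry,ok} ‖ +{retry,ok}  ✓ label sets agree
                    case retry:
                      Z ‖ Z  ✓
                    case ok:
                      Z ‖ Z  ✓
                case stop:
                  +{ok,more,data} ‖ &{ok,more,data}  ✓ label sets agree
                    case ok:
                      Z ‖ Z  ✓
                    case more:
                      Z ‖ Z  ✓
                    case data:
                      Z ‖ Z  ✓
            case retry:
              +{retry,err} ‖ &{retry,err}  ✓ label sets agree
                case retry:
                  ?Unit ‖ !Unit  ✓
                    Z ‖ Z  ✓
                case err:
                  +{stop,ack,data} ‖ &{stop,ack,data}  ✓ label sets agree
                    case stop:
                      Z ‖ Z  ✓
                    case ack:
                      Z ‖ Z  ✓
                    case data:
                      end ‖ end  ✓

YES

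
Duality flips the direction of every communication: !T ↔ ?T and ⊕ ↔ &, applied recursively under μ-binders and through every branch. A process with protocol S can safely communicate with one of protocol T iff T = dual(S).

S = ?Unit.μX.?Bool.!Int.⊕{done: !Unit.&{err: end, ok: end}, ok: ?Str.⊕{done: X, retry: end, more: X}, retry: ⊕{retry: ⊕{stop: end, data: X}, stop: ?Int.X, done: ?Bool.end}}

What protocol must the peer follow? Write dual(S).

!Unit.μX.!Bool.?Int.&{done: ?Unit.⊕{err: end, ok: end}, ok: !Str.&{done: X, retry: end, more: X}, retry: &{retry: &{stop: end, data: X}, stop: !Int.X, done: !Bool.end}}

?Unit = !Unit
  μX = μX  (rec unchanged)
    ?Bool = !Bool
      !Int = ?Int
        ⊕{done,ok,retry} = &{done,ok,retry}  (⊕→&)
          • done:
            !Unit = ?Unit
              &{err,ok} = ⊕{err,ok}  (external→internal)
                • err:
                  end self-dual
                • ok:
                  end self-dual
          • ok:
            ?Str = !Str
              ⊕{done,retry,more} = &{done,retry,more}  (⊕→&)
                • done:
                  X self-dual
                • retry:
                  end self-dual
                • more:
                  X self-dual
          • retry:
            ⊕{retry,stop,done} = &{retry,stop,done}  (⊕→&)
              • retry:
                ⊕{stop,data} = &{stop,data}  (⊕→&)
                  • stop:
                    end self-dual
                  • data:
                    X self-dual
              • stop:
                ?Int = !Int
                  X self-dual
              • done:
                ?Bool = !Bool
                  end self-dual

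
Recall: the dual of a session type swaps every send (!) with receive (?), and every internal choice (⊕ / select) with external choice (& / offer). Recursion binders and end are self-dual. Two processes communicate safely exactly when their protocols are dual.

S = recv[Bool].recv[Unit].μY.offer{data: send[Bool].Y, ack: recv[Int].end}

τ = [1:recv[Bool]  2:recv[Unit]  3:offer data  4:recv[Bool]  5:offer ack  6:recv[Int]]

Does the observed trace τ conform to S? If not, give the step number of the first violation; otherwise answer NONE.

@1 recv[Bool]  ✓  cont: recv[Unit].μY.…
@2 recv[Unit]  ✓  cont: μY.…
@3 offer data  ✓  cont: send[Bool].μY.…
@4 got recv[Bool], protocol expects send[Bool]  ✗

4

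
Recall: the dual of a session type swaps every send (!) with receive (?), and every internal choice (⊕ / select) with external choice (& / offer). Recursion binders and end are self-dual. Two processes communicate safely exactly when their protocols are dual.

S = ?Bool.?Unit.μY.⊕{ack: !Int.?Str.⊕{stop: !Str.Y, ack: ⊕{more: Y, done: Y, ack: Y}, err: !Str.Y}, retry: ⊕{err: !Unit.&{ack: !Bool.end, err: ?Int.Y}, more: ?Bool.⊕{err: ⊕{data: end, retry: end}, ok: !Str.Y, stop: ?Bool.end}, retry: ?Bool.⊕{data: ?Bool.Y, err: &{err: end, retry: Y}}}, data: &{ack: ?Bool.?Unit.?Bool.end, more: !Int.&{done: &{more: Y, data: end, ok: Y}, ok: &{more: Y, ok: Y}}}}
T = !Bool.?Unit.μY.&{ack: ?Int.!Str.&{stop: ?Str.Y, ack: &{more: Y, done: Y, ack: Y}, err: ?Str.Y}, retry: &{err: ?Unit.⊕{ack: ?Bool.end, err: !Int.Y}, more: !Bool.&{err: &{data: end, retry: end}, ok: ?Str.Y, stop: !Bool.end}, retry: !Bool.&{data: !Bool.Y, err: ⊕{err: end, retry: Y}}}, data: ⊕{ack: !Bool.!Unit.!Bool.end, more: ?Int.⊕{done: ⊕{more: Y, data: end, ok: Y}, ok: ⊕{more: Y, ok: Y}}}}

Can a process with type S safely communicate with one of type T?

?Bool | !Bool  match
  ?Unit | ?Unit  ✗ same direction on both sides — not dual

NO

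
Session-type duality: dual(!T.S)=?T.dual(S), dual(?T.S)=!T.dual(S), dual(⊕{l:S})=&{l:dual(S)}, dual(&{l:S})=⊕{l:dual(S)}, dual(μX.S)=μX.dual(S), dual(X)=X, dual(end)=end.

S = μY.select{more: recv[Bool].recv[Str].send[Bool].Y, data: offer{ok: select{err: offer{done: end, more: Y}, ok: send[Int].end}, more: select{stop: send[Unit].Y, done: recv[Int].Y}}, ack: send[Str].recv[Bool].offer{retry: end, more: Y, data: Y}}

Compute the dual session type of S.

μY.offer{more: send[Bool].send[Str].recv[Bool].Y, data: select{ok: offer{err: select{done: end, more: Y}, ok: recv[Int].end}, more: offer{stop: recv[Unit].Y, done: send[Int].Y}}, ack: recv[Str].send[Bool].select{retry: end, more: Y, data: Y}}

μY → μY  (μ self-dual)
  select{more,data,ack} → offer{more,data,ack}  (internal→external)
    [more]
      recv[Bool] → send[Bool]
        recv[Str] → send[Str]
          send[Bool] → recv[Bool]
            Y self-dual
    [data]
      offer{ok,more} → select{ok,more}  (offer→select)
        [ok]
          select{err,ok} → offer{err,ok}  (internal→external)
            [err]
              offer{done,more} → select{done,more}  (offer→select)
                [done]
                  end self-dual
                [more]
                  Y self-dual
            [ok]
              send[Int] → recv[Int]
                end self-dual
        [more]
          select{stop,done} → offer{stop,done}  (internal→external)
            [stop]
              send[Unit] → recv[Unit]
                Y self-dual
            [done]
              recv[Int] → send[Int]
                Y self-dual
    [ack]
      send[Str] → recv[Str]
        recv[Bool] → send[Bool]
          offer{retry,more,data} → select{retry,more,data}  (offer→select)
            [retry]
              end self-dual
            [more]
              Y self-dual
            [data]
              Y self-dual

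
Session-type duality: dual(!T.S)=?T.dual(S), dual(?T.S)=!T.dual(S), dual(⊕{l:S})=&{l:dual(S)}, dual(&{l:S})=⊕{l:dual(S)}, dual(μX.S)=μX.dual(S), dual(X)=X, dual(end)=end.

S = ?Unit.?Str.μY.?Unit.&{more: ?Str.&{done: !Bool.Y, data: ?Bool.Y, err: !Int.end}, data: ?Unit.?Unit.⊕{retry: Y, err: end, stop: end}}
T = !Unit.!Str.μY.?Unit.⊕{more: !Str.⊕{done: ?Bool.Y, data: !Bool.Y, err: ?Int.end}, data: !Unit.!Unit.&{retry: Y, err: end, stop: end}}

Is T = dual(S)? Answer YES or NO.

NO

?Unit vs !Unit  ok
  ?Str vs !Str  ok
    μY vs μY  ok (binder kept)
      ?Unit vs ?Unit  ✗ same direction on both sides — not dual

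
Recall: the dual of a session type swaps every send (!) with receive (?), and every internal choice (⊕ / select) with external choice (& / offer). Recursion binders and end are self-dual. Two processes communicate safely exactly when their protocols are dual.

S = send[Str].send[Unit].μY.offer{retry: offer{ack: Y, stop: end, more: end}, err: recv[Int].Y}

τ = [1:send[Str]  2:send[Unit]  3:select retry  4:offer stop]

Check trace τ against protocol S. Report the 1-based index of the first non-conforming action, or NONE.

3

[1] send[Str]  ok  cont: send[Unit].μY.…
[2] send[Unit]  ok  cont: μY.…
[3] got select retry, protocol expects offer retry or offer err  ✗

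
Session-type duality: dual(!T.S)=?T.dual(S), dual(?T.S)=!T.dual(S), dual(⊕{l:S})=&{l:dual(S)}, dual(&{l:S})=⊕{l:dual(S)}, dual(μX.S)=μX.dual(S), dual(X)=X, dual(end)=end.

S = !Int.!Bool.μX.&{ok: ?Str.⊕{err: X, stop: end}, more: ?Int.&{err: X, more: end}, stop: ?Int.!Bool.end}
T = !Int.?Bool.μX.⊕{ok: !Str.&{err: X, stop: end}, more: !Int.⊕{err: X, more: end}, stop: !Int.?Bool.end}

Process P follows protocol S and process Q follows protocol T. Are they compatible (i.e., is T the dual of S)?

!Int ‖ !Int  ✗ same direction on both sides — not dual

NO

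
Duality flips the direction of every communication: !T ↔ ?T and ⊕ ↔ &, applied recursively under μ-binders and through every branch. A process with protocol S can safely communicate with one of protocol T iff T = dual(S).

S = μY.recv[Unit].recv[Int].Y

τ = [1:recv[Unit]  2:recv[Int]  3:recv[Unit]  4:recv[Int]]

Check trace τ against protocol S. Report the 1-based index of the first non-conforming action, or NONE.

NONE

[1] recv[Unit]  ✓  state: recv[Int].μY.…
[2] recv[Int]  ✓  state: μY.…
[3] recv[Unit]  ✓  state: recv[Int].μY.…
[4] recv[Int]  ✓  state: μY.…
trace exhausted — no violation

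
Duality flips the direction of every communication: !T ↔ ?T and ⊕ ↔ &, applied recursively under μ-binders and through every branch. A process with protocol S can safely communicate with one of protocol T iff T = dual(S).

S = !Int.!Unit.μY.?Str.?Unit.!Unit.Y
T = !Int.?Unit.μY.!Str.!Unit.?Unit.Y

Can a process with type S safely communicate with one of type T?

!Int vs !Int  ✗ same direction on both sides — not dual

NO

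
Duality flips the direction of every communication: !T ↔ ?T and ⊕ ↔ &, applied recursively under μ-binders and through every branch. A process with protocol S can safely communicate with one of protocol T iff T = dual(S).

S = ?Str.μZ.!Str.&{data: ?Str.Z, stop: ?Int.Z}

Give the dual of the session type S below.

!Str.μZ.?Str.⊕{data: !Str.Z, stop: !Int.Z}

?Str → !Str
  μZ → μZ  (binder kept)
    !Str → ?Str
      &{data,stop} → ⊕{data,stop}  (offer→select)
        • data:
          ?Str → !Str
            Z ↦ Z
        • stop:
          ?Int → !Int
            Z ↦ Z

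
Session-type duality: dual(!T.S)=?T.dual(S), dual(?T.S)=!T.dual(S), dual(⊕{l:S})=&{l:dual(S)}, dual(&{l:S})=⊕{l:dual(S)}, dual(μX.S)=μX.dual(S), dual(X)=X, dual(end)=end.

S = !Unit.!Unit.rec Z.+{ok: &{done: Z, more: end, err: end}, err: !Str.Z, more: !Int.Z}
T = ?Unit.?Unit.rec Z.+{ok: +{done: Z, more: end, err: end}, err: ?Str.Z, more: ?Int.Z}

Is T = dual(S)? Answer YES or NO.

NO

!Unit | ?Unit  ✓
  !Unit | ?Unit  ✓
    rec Z | rec Z  ✓ (μ self-dual)
      +{ok,err,more} | +{ok,err,more}  ✗ choice polarity not flipped — not dual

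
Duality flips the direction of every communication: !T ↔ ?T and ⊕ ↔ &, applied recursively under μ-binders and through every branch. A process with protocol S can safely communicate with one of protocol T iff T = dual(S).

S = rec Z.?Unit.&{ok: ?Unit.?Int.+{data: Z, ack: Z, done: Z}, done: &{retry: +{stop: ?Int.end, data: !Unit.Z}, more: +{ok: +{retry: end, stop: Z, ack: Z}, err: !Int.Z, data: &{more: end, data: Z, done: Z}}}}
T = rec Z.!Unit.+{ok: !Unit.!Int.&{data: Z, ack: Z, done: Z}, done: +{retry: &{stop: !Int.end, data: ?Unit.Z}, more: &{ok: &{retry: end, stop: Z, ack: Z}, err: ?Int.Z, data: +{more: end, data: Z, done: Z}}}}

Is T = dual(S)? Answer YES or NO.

YES

rec Z ‖ rec Z  match (μ self-dual)
  ?Unit ‖ !Unit  match
    &{ok,done} ‖ +{ok,done}  match same labels
      • ok:
        ?Unit ‖ !Unit  match
          ?Int ‖ !Int  match
            +{data,ack,done} ‖ &{data,ack,done}  match same labels
              • data:
                Z ‖ Z  match
              • ack:
                Z ‖ Z  match
              • done:
                Z ‖ Z  match
      • done:
        &{retry,more} ‖ +{retry,more}  match same labels
          • retry:
            +{stop,data} ‖ &{stop,data}  match same labels
              • stop:
                ?Int ‖ !Int  match
                  end ‖ end  match
              • data:
                !Unit ‖ ?Unit  match
                  Z ‖ Z  match
          • more:
            +{ok,err,data} ‖ &{ok,err,data}  match same labels
              • ok:
                +{retry,stop,ack} ‖ &{retry,stop,ack}  match same labels
                  • retry:
                    end ‖ end  match
                  • stop:
                    Z ‖ Z  match
                  • ack:
                    Z ‖ Z  match
              • err:
                !Int ‖ ?Int  match
                  Z ‖ Z  match
              • data:
                &{more,data,done} ‖ +{more,data,done}  match same labels
                  • more:
                    end ‖ end  match
                  • data:
                    Z ‖ Z  match
                  • done:
                    Z ‖ Z  match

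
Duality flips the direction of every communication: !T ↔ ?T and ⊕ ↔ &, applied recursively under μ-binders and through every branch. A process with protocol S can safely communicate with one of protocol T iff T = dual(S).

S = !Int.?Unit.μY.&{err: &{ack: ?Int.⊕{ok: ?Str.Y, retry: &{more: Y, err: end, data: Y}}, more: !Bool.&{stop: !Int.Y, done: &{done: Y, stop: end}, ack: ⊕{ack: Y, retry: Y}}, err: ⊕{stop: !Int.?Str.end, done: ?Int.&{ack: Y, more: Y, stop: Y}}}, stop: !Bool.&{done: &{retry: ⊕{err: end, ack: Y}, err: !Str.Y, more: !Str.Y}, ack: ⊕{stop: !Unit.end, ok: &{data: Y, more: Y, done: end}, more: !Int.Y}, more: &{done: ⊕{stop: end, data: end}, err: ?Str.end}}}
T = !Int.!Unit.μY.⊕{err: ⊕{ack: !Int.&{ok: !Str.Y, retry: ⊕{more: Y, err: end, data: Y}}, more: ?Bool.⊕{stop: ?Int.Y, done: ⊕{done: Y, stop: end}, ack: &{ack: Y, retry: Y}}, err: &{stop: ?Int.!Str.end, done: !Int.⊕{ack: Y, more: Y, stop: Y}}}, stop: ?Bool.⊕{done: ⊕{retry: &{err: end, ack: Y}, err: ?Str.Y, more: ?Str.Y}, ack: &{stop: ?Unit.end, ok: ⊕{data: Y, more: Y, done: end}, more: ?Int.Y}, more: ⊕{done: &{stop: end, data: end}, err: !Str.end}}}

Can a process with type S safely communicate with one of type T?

NO

!Int ‖ !Int  ✗ same direction on both sides — not dual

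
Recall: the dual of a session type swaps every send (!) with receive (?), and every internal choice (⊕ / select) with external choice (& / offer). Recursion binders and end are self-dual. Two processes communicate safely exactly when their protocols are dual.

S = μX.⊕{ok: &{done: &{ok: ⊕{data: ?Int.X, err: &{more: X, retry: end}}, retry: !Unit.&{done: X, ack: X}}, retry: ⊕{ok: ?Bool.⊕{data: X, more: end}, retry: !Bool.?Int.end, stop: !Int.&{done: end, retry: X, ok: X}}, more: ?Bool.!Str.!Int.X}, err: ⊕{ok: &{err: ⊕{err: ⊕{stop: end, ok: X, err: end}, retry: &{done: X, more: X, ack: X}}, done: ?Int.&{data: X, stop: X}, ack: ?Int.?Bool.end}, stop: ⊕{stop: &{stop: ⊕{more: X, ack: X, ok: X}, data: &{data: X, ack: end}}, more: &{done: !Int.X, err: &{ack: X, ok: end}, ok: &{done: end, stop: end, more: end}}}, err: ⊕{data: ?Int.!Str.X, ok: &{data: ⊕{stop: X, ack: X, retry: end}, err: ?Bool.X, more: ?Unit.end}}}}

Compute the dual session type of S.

μX ↦ μX  (rec unchanged)
  ⊕{ok,err} ↦ &{ok,err}  (⊕→&)
    • ok:
      &{done,retry,more} ↦ ⊕{done,retry,more}  (external→internal)
        • done:
          &{ok,retry} ↦ ⊕{ok,retry}  (external→internal)
            • ok:
              ⊕{data,err} ↦ &{data,err}  (⊕→&)
                • data:
                  ?Int ↦ !Int
                    dual(X) = X
                • err:
                  &{more,retry} ↦ ⊕{more,retry}  (external→internal)
                    • more:
                      dual(X) = X
                    • retry:
                      dual(end) = end
            • retry:
              !Unit ↦ ?Unit
                &{done,ack} ↦ ⊕{done,ack}  (external→internal)
                  • done:
                    dual(X) = X
                  • ack:
                    dual(X) = X
        • retry:
          ⊕{ok,retry,stop} ↦ &{ok,retry,stop}  (⊕→&)
            • ok:
              ?Bool ↦ !Bool
                ⊕{data,more} ↦ &{data,more}  (⊕→&)
                  • data:
                    dual(X) = X
                  • more:
                    dual(end) = end
            • retry:
              !Bool ↦ ?Bool
                ?Int ↦ !Int
                  dual(end) = end
            • stop:
              !Int ↦ ?Int
                &{done,retry,ok} ↦ ⊕{done,retry,ok}  (external→internal)
                  • done:
                    dual(end) = end
                  • retry:
                    dual(X) = X
                  • ok:
                    dual(X) = X
        • more:
          ?Bool ↦ !Bool
            !Str ↦ ?Str
              !Int ↦ ?Int
                dual(X) = X
    • err:
      ⊕{ok,stop,err} ↦ &{ok,stop,err}  (⊕→&)
        • ok:
          &{err,done,ack} ↦ ⊕{err,done,ack}  (external→internal)
            • err:
              ⊕{err,retry} ↦ &{err,retry}  (⊕→&)
                • err:
                  ⊕{stop,ok,err} ↦ &{stop,ok,err}  (⊕→&)
                    • stop:
                      dual(end) = end
                    • ok:
                      dual(X) = X
                    • err:
                      dual(end) = end
                • retry:
                  &{done,more,ack} ↦ ⊕{done,more,ack}  (external→internal)
                    • done:
                      dual(X) = X
                    • more:
                      dual(X) = X
                    • ack:
                      dual(X) = X
            • done:
              ?Int ↦ !Int
                &{data,stop} ↦ ⊕{data,stop}  (external→internal)
                  • data:
                    dual(X) = X
                  • stop:
                    dual(X) = X
            • ack:
              ?Int ↦ !Int
                ?Bool ↦ !Bool
                  dual(end) = end
        • stop:
          ⊕{stop,more} ↦ &{stop,more}  (⊕→&)
            • stop:
              &{stop,data} ↦ ⊕{stop,data}  (external→internal)
                • stop:
                  ⊕{more,ack,ok} ↦ &{more,ack,ok}  (⊕→&)
                    • more:
                      dual(X) = X
                    • ack:
                      dual(X) = X
                    • ok:
                      dual(X) = X
                • data:
                  &{data,ack} ↦ ⊕{data,ack}  (external→internal)
                    • data:
                      dual(X) = X
                    • ack:
                      dual(end) = end
            • more:
              &{done,err,ok} ↦ ⊕{done,err,ok}  (external→internal)
                • done:
                  !Int ↦ ?Int
                    dual(X) = X
                • err:
                  &{ack,ok} ↦ ⊕{ack,ok}  (external→internal)
                    • ack:
                      dual(X) = X
                    • ok:
                      dual(end) = end
                • ok:
                  &{done,stop,more} ↦ ⊕{done,stop,more}  (external→internal)
                    • done:
                      dual(end) = end
                    • stop:
                      dual(end) = end
                    • more:
                      dual(end) = end
        • err:
          ⊕{data,ok} ↦ &{data,ok}  (⊕→&)
            • data:
              ?Int ↦ !Int
                !Str ↦ ?Str
                  dual(X) = X
            • ok:
              &{data,err,more} ↦ ⊕{data,err,more}  (external→internal)
                • data:
                  ⊕{stop,ack,retry} ↦ &{stop,ack,retry}  (⊕→&)
                    • stop:
                      dual(X) = X
                    • ack:
                      dual(X) = X
                    • retry:
                      dual(end) = end
                • err:
                  ?Bool ↦ !Bool
                    dual(X) = X
                • more:
                  ?Unit ↦ !Unit
                    dual(end) = end

μX.&{ok: ⊕{done: ⊕{ok: &{data: !Int.X, err: ⊕{more: X, retry: end}}, retry: ?Unit.⊕{done: X, ack: X}}, retry: &{ok: !Bool.&{data: X, more: end}, retry: ?Bool.!Int.end, stop: ?Int.⊕{done: end, retry: X, ok: X}}, more: !Bool.?Str.?Int.X}, err: &{ok: ⊕{err: &{err: &{stop: end, ok: X, err: end}, retry: ⊕{done: X, more: X, ack: X}}, done: !Int.⊕{data: X, stop: X}, ack: !Int.!Bool.end}, stop: &{stop: ⊕{stop: &{more: X, ack: X, ok: X}, data: ⊕{data: X, ack: end}}, more: ⊕{done: ?Int.X, err: ⊕{ack: X, ok: end}, ok: ⊕{done: end, stop: end, more: end}}}, err: &{data: !Int.?Str.X, ok: ⊕{data: &{stop: X, ack: X, retry: end}, err: !Bool.X, more: !Unit.end}}}}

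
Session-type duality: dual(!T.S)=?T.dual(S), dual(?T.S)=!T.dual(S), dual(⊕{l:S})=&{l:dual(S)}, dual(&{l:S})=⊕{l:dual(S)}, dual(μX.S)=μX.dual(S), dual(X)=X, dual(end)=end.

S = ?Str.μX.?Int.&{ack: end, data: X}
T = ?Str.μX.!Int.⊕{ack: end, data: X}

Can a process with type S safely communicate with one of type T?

?Str ‖ ?Str  ✗ same direction on both sides — not dual

NO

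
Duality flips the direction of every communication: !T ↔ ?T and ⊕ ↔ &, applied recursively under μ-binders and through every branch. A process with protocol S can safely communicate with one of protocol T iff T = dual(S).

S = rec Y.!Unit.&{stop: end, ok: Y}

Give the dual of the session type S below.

rec Y.?Unit.+{stop: end, ok: Y}

rec Y = rec Y  (μ self-dual)
  !Unit = ?Unit
    &{stop,ok} = +{stop,ok}  (&→⊕)
      • stop:
        end ↦ end
      • ok:
        Y ↦ Y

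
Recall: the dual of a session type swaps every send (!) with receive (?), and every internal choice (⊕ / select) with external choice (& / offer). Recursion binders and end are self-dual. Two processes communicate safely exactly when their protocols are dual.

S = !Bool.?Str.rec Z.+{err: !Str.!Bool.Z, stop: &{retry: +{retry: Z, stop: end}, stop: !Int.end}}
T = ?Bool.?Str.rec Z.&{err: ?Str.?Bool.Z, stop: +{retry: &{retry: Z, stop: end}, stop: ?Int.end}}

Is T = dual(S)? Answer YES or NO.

!Bool ‖ ?Bool  match
  ?Str ‖ ?Str  ✗ same direction on both sides — not dual

NO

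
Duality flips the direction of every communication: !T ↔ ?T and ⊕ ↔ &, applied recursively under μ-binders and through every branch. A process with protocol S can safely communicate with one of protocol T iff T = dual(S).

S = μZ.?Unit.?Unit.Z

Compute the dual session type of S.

μZ ↦ μZ  (rec unchanged)
  ?Unit ↦ !Unit
    ?Unit ↦ !Unit
      Z ↦ Z

μZ.!Unit.!Unit.Z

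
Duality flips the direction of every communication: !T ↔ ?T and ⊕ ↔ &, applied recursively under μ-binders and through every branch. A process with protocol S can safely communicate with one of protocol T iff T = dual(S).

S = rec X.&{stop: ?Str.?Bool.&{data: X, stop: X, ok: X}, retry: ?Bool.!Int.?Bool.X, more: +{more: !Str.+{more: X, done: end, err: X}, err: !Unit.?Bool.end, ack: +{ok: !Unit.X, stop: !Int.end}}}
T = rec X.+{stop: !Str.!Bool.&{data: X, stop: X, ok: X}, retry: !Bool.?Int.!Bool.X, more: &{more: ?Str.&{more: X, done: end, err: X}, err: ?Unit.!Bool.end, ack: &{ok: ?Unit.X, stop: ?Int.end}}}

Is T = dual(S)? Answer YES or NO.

rec X vs rec X  ✓ (μ self-dual)
  &{stop,retry,more} vs +{stop,retry,more}  ✓ labels match
    case stop:
      ?Str vs !Str  ✓
        ?Bool vs !Bool  ✓
          &{data,stop,ok} vs &{data,stop,ok}  ✗ choice polarity not flipped — not dual

NO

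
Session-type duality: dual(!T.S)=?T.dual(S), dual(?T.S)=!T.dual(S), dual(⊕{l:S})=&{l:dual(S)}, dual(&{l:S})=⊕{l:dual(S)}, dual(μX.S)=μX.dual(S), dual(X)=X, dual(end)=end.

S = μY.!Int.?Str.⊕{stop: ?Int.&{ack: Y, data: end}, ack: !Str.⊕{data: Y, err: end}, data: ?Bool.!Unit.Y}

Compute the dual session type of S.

μY.?Int.!Str.&{stop: !Int.⊕{ack: Y, data: end}, ack: ?Str.&{data: Y, err: end}, data: !Bool.?Unit.Y}

μY ↦ μY  (rec unchanged)
  !Int ↦ ?Int
    ?Str ↦ !Str
      ⊕{stop,ack,data} ↦ &{stop,ack,data}  (select→offer)
        case stop:
          ?Int ↦ !Int
            &{ack,data} ↦ ⊕{ack,data}  (&→⊕)
              case ack:
                Y ↦ Y
              case data:
                end ↦ end
        case ack:
          !Str ↦ ?Str
            ⊕{data,err} ↦ &{data,err}  (select→offer)
              case data:
                Y ↦ Y
              case err:
                end ↦ end
        case data:
          ?Bool ↦ !Bool
            !Unit ↦ ?Unit
              Y ↦ Y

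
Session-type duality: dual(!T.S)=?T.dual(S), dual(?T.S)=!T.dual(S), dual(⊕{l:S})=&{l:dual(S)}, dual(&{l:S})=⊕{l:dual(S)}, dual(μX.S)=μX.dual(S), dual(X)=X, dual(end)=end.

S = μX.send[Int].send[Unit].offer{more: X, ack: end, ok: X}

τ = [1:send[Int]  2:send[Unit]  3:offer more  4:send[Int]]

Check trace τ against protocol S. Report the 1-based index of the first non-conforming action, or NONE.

NONE

[1] send[Int]  ✓  cont: send[Unit].offer{more: μX.…, ack: end, ok: μX.…}
[2] send[Unit]  ✓  cont: offer{more: μX.…, ack: end, ok: μX.…}
[3] offer more  ✓  cont: μX.…
[4] send[Int]  ✓  cont: send[Unit].offer{more: μX.…, ack: end, ok: μX.…}
τ conforms to S (length 4)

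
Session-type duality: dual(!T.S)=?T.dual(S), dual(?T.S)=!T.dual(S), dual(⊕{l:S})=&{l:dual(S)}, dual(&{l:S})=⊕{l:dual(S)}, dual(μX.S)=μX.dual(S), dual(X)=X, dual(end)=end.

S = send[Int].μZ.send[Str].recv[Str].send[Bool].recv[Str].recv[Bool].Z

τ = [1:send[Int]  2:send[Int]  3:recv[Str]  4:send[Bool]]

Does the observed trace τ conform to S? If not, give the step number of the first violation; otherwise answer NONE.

@1 send[Int]  ✓  residual = μZ.…
@2 got send[Int], protocol expects send[Str]  ✗

2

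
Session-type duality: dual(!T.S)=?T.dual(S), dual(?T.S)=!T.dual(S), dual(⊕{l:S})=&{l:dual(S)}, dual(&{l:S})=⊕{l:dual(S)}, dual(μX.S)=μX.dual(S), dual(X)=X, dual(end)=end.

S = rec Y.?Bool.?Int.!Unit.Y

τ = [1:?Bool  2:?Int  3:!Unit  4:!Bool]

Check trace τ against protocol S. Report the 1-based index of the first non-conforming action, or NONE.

4

step 1: ?Bool  ok  residual = ?Int.!Unit.rec Y.…
step 2: ?Int  ok  residual = !Unit.rec Y.…
step 3: !Unit  ok  residual = rec Y.…
step 4: got !Bool, protocol expects ?Bool  ✗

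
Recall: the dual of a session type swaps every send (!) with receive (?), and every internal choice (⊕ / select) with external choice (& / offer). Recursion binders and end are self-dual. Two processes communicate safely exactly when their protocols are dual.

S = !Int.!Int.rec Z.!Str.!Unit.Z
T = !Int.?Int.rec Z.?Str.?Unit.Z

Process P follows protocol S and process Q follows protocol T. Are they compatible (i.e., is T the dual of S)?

NO

!Int ‖ !Int  ✗ same direction on both sides — not dual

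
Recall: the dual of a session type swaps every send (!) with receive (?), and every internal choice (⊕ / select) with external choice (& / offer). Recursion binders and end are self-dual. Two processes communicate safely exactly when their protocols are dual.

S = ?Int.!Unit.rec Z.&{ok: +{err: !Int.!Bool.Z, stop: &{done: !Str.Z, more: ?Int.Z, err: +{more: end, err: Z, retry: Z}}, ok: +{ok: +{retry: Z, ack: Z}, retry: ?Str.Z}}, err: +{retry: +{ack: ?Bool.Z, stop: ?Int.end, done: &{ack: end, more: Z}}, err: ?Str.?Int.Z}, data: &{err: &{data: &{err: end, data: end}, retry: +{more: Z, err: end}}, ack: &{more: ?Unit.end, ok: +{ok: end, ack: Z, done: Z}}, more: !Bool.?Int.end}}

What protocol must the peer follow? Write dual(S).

?Int = !Int
  !Unit = ?Unit
    rec Z = rec Z  (rec unchanged)
      &{ok,err,data} = +{ok,err,data}  (&→⊕)
        case ok:
          +{err,stop,ok} = &{err,stop,ok}  (select→offer)
            case err:
              !Int = ?Int
                !Bool = ?Bool
                  dual(Z) = Z
            case stop:
              &{done,more,err} = +{done,more,err}  (&→⊕)
                case done:
                  !Str = ?Str
                    dual(Z) = Z
                case more:
                  ?Int = !Int
                    dual(Z) = Z
                case err:
                  +{more,err,retry} = &{more,err,retry}  (select→offer)
                    case more:
                      dual(end) = end
                    case err:
                      dual(Z) = Z
                    case retry:
                      dual(Z) = Z
            case ok:
              +{ok,retry} = &{ok,retry}  (select→offer)
                case ok:
                  +{retry,ack} = &{retry,ack}  (select→offer)
                    case retry:
                      dual(Z) = Z
                    case ack:
                      dual(Z) = Z
                case retry:
                  ?Str = !Str
                    dual(Z) = Z
        case err:
          +{retry,err} = &{retry,err}  (select→offer)
            case retry:
              +{ack,stop,done} = &{ack,stop,done}  (select→offer)
                case ack:
                  ?Bool = !Bool
                    dual(Z) = Z
                case stop:
                  ?Int = !Int
                    dual(end) = end
                case done:
                  &{ack,more} = +{ack,more}  (&→⊕)
                    case ack:
                      dual(end) = end
                    case more:
                      dual(Z) = Z
            case err:
              ?Str = !Str
                ?Int = !Int
                  dual(Z) = Z
        case data:
          &{err,ack,more} = +{err,ack,more}  (&→⊕)
            case err:
              &{data,retry} = +{data,retry}  (&→⊕)
                case data:
                  &{err,data} = +{err,data}  (&→⊕)
                    case err:
                      dual(end) = end
                    case data:
                      dual(end) = end
                case retry:
                  +{more,err} = &{more,err}  (select→offer)
                    case more:
                      dual(Z) = Z
                    case err:
                      dual(end) = end
            case ack:
              &{more,ok} = +{more,ok}  (&→⊕)
                case more:
                  ?Unit = !Unit
                    dual(end) = end
                case ok:
                  +{ok,ack,done} = &{ok,ack,done}  (select→offer)
                    case ok:
                      dual(end) = end
                    case ack:
                      dual(Z) = Z
                    case done:
                      dual(Z) = Z
            case more:
              !Bool = ?Bool
                ?Int = !Int
                  dual(end) = end

!Int.?Unit.rec Z.+{ok: &{err: ?Int.?Bool.Z, stop: +{done: ?Str.Z, more: !Int.Z, err: &{more: end, err: Z, retry: Z}}, ok: &{ok: &{retry: Z, ack: Z}, retry: !Str.Z}}, err: &{retry: &{ack: !Bool.Z, stop: !Int.end, done: +{ack: end, more: Z}}, err: !Str.!Int.Z}, data: +{err: +{data: +{err: end, data: end}, retry: &{more: Z, err: end}}, ack: +{more: !Unit.end, ok: &{ok: end, ack: Z, done: Z}}, more: ?Bool.!Int.end}}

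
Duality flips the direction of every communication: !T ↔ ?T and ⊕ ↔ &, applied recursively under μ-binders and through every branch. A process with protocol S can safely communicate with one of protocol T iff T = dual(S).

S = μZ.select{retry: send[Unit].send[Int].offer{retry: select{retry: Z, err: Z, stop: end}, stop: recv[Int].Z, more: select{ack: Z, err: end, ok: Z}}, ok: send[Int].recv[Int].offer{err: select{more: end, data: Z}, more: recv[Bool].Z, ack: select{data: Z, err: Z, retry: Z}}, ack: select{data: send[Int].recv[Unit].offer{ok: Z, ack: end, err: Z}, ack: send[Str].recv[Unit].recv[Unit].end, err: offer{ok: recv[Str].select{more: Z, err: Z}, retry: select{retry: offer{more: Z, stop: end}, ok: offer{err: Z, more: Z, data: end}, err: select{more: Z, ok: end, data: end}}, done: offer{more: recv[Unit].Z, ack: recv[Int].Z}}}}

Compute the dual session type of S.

μZ.offer{retry: recv[Unit].recv[Int].select{retry: offer{retry: Z, err: Z, stop: end}, stop: send[Int].Z, more: offer{ack: Z, err: end, ok: Z}}, ok: recv[Int].send[Int].select{err: offer{more: end, data: Z}, more: send[Bool].Z, ack: offer{data: Z, err: Z, retry: Z}}, ack: offer{data: recv[Int].send[Unit].select{ok: Z, ack: end, err: Z}, ack: recv[Str].send[Unit].send[Unit].end, err: select{ok: send[Str].offer{more: Z, err: Z}, retry: offer{retry: select{more: Z, stop: end}, ok: select{err: Z, more: Z, data: end}, err: offer{more: Z, ok: end, data: end}}, done: select{more: send[Unit].Z, ack: send[Int].Z}}}}

μZ ↦ μZ  (binder kept)
  select{retry,ok,ack} ↦ offer{retry,ok,ack}  (internal→external)
    • retry:
      send[Unit] ↦ recv[Unit]
        send[Int] ↦ recv[Int]
          offer{retry,stop,more} ↦ select{retry,stop,more}  (external→internal)
            • retry:
              select{retry,err,stop} ↦ offer{retry,err,stop}  (internal→external)
                • retry:
                  dual(Z) = Z
                • err:
                  dual(Z) = Z
                • stop:
                  dual(end) = end
            • stop:
              recv[Int] ↦ send[Int]
                dual(Z) = Z
            • more:
              select{ack,err,ok} ↦ offer{ack,err,ok}  (internal→external)
                • ack:
                  dual(Z) = Z
                • err:
                  dual(end) = end
                • ok:
                  dual(Z) = Z
    • ok:
      send[Int] ↦ recv[Int]
        recv[Int] ↦ send[Int]
          offer{err,more,ack} ↦ select{err,more,ack}  (external→internal)
            • err:
              select{more,data} ↦ offer{more,data}  (internal→external)
                • more:
                  dual(end) = end
                • data:
                  dual(Z) = Z
            • more:
              recv[Bool] ↦ send[Bool]
                dual(Z) = Z
            • ack:
              select{data,err,retry} ↦ offer{data,err,retry}  (internal→external)
                • data:
                  dual(Z) = Z
                • err:
                  dual(Z) = Z
                • retry:
                  dual(Z) = Z
    • ack:
      select{data,ack,err} ↦ offer{data,ack,err}  (internal→external)
        • data:
          send[Int] ↦ recv[Int]
            recv[Unit] ↦ send[Unit]
              offer{ok,ack,err} ↦ select{ok,ack,err}  (external→internal)
                • ok:
                  dual(Z) = Z
                • ack:
                  dual(end) = end
                • err:
                  dual(Z) = Z
        • ack:
          send[Str] ↦ recv[Str]
            recv[Unit] ↦ send[Unit]
              recv[Unit] ↦ send[Unit]
                dual(end) = end
        • err:
          offer{ok,retry,done} ↦ select{ok,retry,done}  (external→internal)
            • ok:
              recv[Str] ↦ send[Str]
                select{more,err} ↦ offer{more,err}  (internal→external)
                  • more:
                    dual(Z) = Z
                  • err:
                    dual(Z) = Z
            • retry:
              select{retry,ok,err} ↦ offer{retry,ok,err}  (internal→external)
                • retry:
                  offer{more,stop} ↦ select{more,stop}  (external→internal)
                    • more:
                      dual(Z) = Z
                    • stop:
                      dual(end) = end
                • ok:
                  offer{err,more,data} ↦ select{err,more,data}  (external→internal)
                    • err:
                      dual(Z) = Z
                    • more:
                      dual(Z) = Z
                    • data:
                      dual(end) = end
                • err:
                  select{more,ok,data} ↦ offer{more,ok,data}  (internal→external)
                    • more:
                      dual(Z) = Z
                    • ok:
                      dual(end) = end
                    • data:
                      dual(end) = end
            • done:
              offer{more,ack} ↦ select{more,ack}  (external→internal)
                • more:
                  recv[Unit] ↦ send[Unit]
                    dual(Z) = Z
                • ack:
                  recv[Int] ↦ send[Int]
                    dual(Z) = Z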